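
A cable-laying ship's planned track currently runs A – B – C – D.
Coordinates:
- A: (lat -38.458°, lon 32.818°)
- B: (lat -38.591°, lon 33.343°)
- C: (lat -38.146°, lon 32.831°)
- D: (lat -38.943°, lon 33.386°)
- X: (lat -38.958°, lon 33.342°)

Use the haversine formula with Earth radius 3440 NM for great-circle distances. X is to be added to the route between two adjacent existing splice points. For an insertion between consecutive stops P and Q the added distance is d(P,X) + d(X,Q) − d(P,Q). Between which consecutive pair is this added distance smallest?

between C and D

Added distance for inserting X between each consecutive pair:
A–B: 34.9 NM
B–C: 40.4 NM
C–D: 2.1 NM
Smallest added distance is 2.1 NM, inserting between C and D.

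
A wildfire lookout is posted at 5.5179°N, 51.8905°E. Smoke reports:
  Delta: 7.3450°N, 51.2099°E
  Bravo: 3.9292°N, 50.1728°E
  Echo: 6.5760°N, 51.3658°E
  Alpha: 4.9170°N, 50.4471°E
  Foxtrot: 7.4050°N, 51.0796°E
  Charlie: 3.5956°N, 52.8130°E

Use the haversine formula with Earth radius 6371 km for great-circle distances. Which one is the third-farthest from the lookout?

Distances from the lookout (5.5179°N, 51.8905°E):
Bravo: 259.7 km
Charlie: 236.9 km
Foxtrot: 228.2 km
Delta: 216.6 km
Alpha: 173.2 km
Echo: 131.2 km
The third-farthest is Foxtrot at 228.2 km.

Foxtrot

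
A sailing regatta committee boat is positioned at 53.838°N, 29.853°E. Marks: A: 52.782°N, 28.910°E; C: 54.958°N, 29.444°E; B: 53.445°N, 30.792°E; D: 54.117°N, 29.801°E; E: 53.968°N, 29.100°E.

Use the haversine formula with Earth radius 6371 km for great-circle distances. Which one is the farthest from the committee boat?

A

Distance to each, sorted:
A: 133.1 km
C: 127.3 km
B: 75.8 km
E: 51.4 km
D: 31.2 km
The farthest is A at 133.1 km.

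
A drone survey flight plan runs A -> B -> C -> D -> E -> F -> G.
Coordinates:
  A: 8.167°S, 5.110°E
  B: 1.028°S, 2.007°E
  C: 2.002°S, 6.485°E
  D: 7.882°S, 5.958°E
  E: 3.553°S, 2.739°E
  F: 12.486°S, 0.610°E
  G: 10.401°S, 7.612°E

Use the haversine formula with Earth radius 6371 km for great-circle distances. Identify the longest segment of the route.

Leg distances:
A→B: 865.0 km
B→C: 509.4 km
C→D: 656.4 km
D→E: 598.7 km
E→F: 1020.5 km
F→G: 797.5 km
The longest leg is E–F at 1020.5 km.

E–F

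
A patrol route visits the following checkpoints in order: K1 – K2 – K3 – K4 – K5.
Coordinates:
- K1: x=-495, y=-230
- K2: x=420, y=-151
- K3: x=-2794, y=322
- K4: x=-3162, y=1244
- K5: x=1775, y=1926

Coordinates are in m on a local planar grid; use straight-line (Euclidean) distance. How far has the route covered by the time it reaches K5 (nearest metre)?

Leg distances:
K1→K2: 918.4 m  (cumulative 918.4 m)
K2→K3: 3248.6 m  (cumulative 4167.0 m)
K3→K4: 992.7 m  (cumulative 5159.8 m)
K4→K5: 4983.9 m  (cumulative 10143.6 m)
Cumulative distance at K5 ≈ 10144 m.

10144 m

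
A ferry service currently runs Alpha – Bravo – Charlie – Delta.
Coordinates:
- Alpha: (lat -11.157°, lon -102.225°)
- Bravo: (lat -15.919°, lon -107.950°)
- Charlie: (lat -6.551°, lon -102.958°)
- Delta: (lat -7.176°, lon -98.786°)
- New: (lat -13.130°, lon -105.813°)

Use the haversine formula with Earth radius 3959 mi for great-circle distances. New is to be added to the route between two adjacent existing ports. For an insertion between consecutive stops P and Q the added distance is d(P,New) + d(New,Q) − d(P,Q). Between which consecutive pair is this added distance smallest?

between Bravo and Charlie

Added distance for inserting New between each consecutive pair:
Alpha–Bravo: 12.0 mi
Bravo–Charlie: 4.1 mi
Charlie–Delta: 835.3 mi
Smallest added distance is 4.1 mi, inserting between Bravo and Charlie.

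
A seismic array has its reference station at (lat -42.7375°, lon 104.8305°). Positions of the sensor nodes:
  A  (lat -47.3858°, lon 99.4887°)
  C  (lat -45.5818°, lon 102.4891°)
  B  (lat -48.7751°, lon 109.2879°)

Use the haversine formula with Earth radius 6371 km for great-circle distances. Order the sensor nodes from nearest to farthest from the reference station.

Distance from the reference station at (lat -42.7375°, lon 104.8305°) to each:
C (lat -45.5818°, lon 102.4891°): 367.3 km
A (lat -47.3858°, lon 99.4887°): 665.4 km
B (lat -48.7751°, lon 109.2879°): 754.9 km

C, A, B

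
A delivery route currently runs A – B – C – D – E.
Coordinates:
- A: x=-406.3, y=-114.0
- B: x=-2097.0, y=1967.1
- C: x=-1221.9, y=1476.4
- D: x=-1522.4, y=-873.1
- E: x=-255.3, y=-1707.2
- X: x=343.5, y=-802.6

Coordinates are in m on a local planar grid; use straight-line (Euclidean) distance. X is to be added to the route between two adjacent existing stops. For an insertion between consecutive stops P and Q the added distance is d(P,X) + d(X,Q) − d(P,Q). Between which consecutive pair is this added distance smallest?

between D and E

Added distance for inserting X between each consecutive pair:
A–B: 2028.2 m
B–C: 5453.1 m
C–D: 2263.4 m
D–E: 1435.1 m
Smallest added distance is 1435.1 m, inserting between D and E.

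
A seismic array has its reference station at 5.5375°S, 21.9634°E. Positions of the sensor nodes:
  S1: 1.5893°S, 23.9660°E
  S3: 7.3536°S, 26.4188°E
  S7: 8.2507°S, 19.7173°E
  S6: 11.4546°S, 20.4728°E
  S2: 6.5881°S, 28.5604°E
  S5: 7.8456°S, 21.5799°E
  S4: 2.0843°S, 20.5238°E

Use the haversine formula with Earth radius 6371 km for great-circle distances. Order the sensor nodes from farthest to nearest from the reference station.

Distances from the reference station:
S2 6.5881°S, 28.5604°E: 738.7 km
S6 11.4546°S, 20.4728°E: 678.0 km
S3 7.3536°S, 26.4188°E: 532.1 km
S1 1.5893°S, 23.9660°E: 492.0 km
S4 2.0843°S, 20.5238°E: 415.9 km
S7 8.2507°S, 19.7173°E: 390.5 km
S5 7.8456°S, 21.5799°E: 260.1 km

S2, S6, S3, S1, S4, S7, S5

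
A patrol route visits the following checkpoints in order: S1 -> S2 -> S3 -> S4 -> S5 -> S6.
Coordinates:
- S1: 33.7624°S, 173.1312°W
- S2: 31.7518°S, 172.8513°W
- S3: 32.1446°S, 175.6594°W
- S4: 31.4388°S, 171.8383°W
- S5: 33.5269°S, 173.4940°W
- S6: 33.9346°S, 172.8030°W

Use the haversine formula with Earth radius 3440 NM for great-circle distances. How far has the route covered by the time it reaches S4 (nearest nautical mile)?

Leg distances:
S1→S2: 121.5 NM  (cumulative 121.5 NM)
S2→S3: 145.0 NM  (cumulative 266.5 NM)
S3→S4: 199.5 NM  (cumulative 466.1 NM)
Cumulative distance at S4 ≈ 466 NM.

466 NM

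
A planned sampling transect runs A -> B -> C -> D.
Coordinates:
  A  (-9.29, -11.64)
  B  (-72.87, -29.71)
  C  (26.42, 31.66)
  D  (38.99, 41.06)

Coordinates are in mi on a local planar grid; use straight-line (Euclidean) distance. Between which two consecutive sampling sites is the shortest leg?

C–D

Leg distances:
A→B: 66.1 mi
B→C: 116.7 mi
C→D: 15.7 mi
The shortest leg is C–D at 15.7 mi.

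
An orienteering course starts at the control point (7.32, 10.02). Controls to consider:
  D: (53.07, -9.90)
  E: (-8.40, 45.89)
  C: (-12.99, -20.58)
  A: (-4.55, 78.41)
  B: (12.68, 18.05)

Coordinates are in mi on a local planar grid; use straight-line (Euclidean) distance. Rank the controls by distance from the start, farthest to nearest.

Distance from the start at (7.32, 10.02) to each:
A (-4.55, 78.41): 69.4 mi
D (53.07, -9.90): 49.9 mi
E (-8.40, 45.89): 39.2 mi
C (-12.99, -20.58): 36.7 mi
B (12.68, 18.05): 9.7 mi

A, D, E, C, B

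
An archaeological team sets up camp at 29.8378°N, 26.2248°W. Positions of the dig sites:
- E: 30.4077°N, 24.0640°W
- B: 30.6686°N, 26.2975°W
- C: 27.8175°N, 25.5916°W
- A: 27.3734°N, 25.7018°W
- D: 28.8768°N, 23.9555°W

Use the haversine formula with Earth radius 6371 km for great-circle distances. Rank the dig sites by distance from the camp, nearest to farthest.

B, E, C, D, A

Computing each great-circle distance from 29.8378°N, 26.2248°W:
B 30.6686°N, 26.2975°W: 92.6 km
E 30.4077°N, 24.0640°W: 217.3 km
C 27.8175°N, 25.5916°W: 233.0 km
D 28.8768°N, 23.9555°W: 244.5 km
A 27.3734°N, 25.7018°W: 278.7 km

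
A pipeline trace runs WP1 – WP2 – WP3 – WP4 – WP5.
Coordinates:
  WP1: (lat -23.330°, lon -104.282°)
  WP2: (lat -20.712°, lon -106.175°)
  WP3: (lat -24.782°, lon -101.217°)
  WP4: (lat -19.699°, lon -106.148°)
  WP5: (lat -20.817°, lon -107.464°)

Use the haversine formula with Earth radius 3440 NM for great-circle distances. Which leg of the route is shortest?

Leg distances:
WP1→WP2: 189.2 NM
WP2→WP3: 367.4 NM
WP3→WP4: 410.1 NM
WP4→WP5: 100.0 NM
The shortest leg is WP4–WP5 at 100.0 NM.

WP4–WP5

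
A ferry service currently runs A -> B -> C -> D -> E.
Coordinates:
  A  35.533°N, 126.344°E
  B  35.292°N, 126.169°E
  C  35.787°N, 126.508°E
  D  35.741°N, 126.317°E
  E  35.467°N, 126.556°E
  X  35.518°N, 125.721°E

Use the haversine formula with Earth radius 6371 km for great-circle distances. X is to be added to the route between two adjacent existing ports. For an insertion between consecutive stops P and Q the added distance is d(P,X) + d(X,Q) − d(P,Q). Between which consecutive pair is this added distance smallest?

Added distance for inserting X between each consecutive pair:
A–B: 73.0 km
B–C: 61.9 km
C–D: 118.5 km
D–E: 97.8 km
Smallest added distance is 61.9 km, inserting between B and C.

between B and C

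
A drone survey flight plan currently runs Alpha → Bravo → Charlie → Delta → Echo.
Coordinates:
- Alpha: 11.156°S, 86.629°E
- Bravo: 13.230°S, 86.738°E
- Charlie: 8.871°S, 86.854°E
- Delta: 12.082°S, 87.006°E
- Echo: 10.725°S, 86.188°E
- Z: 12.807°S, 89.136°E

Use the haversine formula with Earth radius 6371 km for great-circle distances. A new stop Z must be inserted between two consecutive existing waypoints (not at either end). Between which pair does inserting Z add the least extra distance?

Added distance for inserting Z between each consecutive pair:
Alpha–Bravo: 361.8 km
Bravo–Charlie: 282.8 km
Charlie–Delta: 391.1 km
Delta–Echo: 465.3 km
Smallest added distance is 282.8 km, inserting between Bravo and Charlie.

between Bravo and Charlie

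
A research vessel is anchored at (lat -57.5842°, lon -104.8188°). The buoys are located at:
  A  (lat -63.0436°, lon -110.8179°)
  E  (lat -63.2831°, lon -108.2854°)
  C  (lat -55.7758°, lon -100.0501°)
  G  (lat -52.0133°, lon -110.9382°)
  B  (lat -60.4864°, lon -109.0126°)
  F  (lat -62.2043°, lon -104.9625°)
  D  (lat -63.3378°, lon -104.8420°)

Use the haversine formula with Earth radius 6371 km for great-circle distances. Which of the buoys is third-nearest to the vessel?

Distance to each, sorted:
C: 353.8 km
B: 402.0 km
F: 513.8 km
D: 639.8 km
E: 661.4 km
A: 690.5 km
G: 732.6 km
The third-nearest is F at 513.8 km.

F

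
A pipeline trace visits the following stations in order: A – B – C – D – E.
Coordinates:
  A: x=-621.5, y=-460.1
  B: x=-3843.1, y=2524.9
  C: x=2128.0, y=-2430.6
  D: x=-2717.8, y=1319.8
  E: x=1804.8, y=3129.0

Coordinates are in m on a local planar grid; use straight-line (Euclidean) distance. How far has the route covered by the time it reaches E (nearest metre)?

23150 m

Leg distances:
A→B: 4391.9 m  (cumulative 4391.9 m)
B→C: 7759.6 m  (cumulative 12151.5 m)
C→D: 6127.6 m  (cumulative 18279.1 m)
D→E: 4871.0 m  (cumulative 23150.1 m)
Cumulative distance at E ≈ 23150 m.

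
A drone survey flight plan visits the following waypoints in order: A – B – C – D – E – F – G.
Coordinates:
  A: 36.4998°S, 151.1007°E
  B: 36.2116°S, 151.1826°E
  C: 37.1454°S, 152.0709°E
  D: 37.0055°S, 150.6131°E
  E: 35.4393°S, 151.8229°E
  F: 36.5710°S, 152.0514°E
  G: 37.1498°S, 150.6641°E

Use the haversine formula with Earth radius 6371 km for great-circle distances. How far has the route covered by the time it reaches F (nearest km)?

Leg distances:
A→B: 32.9 km  (cumulative 32.9 km)
B→C: 130.6 km  (cumulative 163.5 km)
C→D: 130.3 km  (cumulative 293.7 km)
D→E: 205.2 km  (cumulative 498.9 km)
E→F: 127.5 km  (cumulative 626.4 km)
Cumulative distance at F ≈ 626 km.

626 km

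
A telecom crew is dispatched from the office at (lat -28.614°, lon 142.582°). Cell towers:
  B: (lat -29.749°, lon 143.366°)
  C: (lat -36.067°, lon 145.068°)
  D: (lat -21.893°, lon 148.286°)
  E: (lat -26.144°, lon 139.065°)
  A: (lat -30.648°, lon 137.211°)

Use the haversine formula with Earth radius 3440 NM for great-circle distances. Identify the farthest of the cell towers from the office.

Distances from the office ((lat -28.614°, lon 142.582°)):
D: 508.5 NM
C: 464.8 NM
A: 305.7 NM
E: 239.0 NM
B: 79.6 NM
The farthest is D at 508.5 NM.

D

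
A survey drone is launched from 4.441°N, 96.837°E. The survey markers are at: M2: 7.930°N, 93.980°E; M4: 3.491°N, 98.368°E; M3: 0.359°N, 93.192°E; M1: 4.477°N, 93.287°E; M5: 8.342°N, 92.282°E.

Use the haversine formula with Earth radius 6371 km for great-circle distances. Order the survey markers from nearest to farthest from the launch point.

M4, M1, M2, M3, M5

Distance from the launch point at 4.441°N, 96.837°E to each:
M4 3.491°N, 98.368°E: 200.0 km
M1 4.477°N, 93.287°E: 393.6 km
M2 7.930°N, 93.980°E: 500.2 km
M3 0.359°N, 93.192°E: 608.2 km
M5 8.342°N, 92.282°E: 664.4 km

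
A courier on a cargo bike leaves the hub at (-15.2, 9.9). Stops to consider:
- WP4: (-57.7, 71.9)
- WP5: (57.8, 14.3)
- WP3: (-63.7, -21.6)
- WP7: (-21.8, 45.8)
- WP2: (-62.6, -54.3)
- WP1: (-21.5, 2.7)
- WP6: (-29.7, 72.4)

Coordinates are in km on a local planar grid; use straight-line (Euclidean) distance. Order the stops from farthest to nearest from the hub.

Computing each straight-line distance from (-15.2, 9.9):
WP2 (-62.6, -54.3): 79.8 km
WP4 (-57.7, 71.9): 75.2 km
WP5 (57.8, 14.3): 73.1 km
WP6 (-29.7, 72.4): 64.2 km
WP3 (-63.7, -21.6): 57.8 km
WP7 (-21.8, 45.8): 36.5 km
WP1 (-21.5, 2.7): 9.6 km

WP2, WP4, WP5, WP6, WP3, WP7, WP1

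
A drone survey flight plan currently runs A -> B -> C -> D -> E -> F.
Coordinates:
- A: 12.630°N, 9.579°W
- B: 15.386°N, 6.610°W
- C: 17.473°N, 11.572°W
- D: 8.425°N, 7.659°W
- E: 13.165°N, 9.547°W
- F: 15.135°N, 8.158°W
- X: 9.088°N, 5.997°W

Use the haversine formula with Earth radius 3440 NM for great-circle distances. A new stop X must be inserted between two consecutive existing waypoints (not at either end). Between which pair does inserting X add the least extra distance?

Added distance for inserting X between each consecutive pair:
A–B: 440.2 NM
B–C: 667.3 NM
C–D: 116.4 NM
D–E: 122.7 NM
E–F: 563.2 NM
Smallest added distance is 116.4 NM, inserting between C and D.

between C and D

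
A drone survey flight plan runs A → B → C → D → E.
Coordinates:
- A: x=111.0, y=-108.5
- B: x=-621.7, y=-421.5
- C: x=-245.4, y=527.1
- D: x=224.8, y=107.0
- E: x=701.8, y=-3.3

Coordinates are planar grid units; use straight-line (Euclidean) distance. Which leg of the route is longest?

Leg distances:
A→B: 796.8
B→C: 1020.5
C→D: 630.5
D→E: 489.6
The longest leg is B–C at 1020.5.

B–C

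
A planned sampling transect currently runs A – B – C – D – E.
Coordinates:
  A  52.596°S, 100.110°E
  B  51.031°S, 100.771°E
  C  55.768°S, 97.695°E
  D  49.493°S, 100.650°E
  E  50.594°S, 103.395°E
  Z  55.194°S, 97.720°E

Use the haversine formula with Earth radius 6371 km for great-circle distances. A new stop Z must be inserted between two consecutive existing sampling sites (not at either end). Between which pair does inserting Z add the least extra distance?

Added distance for inserting Z between each consecutive pair:
A–B: 654.3 km
B–C: 4.8 km
C–D: 2.6 km
D–E: 1070.4 km
Smallest added distance is 2.6 km, inserting between C and D.

between C and D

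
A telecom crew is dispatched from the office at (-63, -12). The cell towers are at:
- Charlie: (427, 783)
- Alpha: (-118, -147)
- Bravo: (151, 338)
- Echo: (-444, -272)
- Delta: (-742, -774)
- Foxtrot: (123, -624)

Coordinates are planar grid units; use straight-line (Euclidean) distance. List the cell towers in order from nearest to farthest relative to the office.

Alpha, Bravo, Echo, Foxtrot, Charlie, Delta

Distances from the office:
Alpha (-118, -147): 145.8
Bravo (151, 338): 410.2
Echo (-444, -272): 461.3
Foxtrot (123, -624): 639.6
Charlie (427, 783): 933.9
Delta (-742, -774): 1020.6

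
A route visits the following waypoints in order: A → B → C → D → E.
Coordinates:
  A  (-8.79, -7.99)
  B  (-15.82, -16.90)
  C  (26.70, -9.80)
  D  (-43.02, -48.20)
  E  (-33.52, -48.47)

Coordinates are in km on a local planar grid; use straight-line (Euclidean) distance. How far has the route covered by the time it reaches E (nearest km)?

Leg distances:
A→B: 11.3 km  (cumulative 11.3 km)
B→C: 43.1 km  (cumulative 54.5 km)
C→D: 79.6 km  (cumulative 134.1 km)
D→E: 9.5 km  (cumulative 143.6 km)
Cumulative distance at E ≈ 144 km.

144 km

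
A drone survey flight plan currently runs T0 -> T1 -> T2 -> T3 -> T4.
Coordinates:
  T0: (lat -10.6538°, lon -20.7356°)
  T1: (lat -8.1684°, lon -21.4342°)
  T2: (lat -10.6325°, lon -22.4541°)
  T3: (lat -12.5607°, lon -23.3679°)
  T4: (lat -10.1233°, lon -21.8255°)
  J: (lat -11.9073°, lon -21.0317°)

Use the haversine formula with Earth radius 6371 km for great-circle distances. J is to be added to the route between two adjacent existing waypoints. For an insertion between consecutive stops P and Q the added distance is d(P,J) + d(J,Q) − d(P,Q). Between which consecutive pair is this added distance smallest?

between T3 and T4

Added distance for inserting J between each consecutive pair:
T0–T1: 274.4 km
T1–T2: 332.2 km
T2–T3: 237.8 km
T3–T4: 161.6 km
Smallest added distance is 161.6 km, inserting between T3 and T4.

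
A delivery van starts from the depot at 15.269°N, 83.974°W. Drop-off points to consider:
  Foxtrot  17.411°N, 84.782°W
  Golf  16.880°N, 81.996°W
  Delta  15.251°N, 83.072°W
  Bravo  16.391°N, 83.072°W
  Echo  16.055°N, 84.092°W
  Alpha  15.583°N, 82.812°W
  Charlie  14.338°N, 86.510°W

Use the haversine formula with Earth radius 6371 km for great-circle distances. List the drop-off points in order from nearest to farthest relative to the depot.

Distances from the depot:
Echo 16.055°N, 84.092°W: 88.3 km
Delta 15.251°N, 83.072°W: 96.8 km
Alpha 15.583°N, 82.812°W: 129.4 km
Bravo 16.391°N, 83.072°W: 157.7 km
Foxtrot 17.411°N, 84.782°W: 253.3 km
Golf 16.880°N, 81.996°W: 277.0 km
Charlie 14.338°N, 86.510°W: 291.6 km

Echo, Delta, Alpha, Bravo, Foxtrot, Golf, Charlie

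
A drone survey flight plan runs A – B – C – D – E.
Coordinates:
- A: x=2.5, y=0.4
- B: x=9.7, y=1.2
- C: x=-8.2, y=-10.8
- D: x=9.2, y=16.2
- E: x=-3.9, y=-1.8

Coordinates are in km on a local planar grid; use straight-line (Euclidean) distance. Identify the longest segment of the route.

C–D

Leg distances:
A→B: 7.2 km
B→C: 21.6 km
C→D: 32.1 km
D→E: 22.3 km
The longest leg is C–D at 32.1 km.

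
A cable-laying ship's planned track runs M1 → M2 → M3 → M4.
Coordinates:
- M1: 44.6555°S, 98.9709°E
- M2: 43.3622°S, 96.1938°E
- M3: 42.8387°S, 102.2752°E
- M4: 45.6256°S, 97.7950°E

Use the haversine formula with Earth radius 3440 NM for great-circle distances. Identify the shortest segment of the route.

Leg distances:
M1→M2: 142.9 NM
M2→M3: 268.4 NM
M3→M4: 255.2 NM
The shortest leg is M1–M2 at 142.9 NM.

M1–M2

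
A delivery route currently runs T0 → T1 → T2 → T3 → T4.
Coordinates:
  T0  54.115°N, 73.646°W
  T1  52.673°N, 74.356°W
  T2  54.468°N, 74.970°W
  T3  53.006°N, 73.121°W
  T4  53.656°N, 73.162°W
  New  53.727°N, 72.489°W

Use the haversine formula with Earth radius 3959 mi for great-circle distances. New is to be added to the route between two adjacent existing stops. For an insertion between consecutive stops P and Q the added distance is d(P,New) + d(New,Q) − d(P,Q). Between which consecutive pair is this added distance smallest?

Added distance for inserting New between each consecutive pair:
T0–T1: 56.5 mi
T1–T2: 92.4 mi
T2–T3: 42.9 mi
T3–T4: 39.2 mi
Smallest added distance is 39.2 mi, inserting between T3 and T4.

between T3 and T4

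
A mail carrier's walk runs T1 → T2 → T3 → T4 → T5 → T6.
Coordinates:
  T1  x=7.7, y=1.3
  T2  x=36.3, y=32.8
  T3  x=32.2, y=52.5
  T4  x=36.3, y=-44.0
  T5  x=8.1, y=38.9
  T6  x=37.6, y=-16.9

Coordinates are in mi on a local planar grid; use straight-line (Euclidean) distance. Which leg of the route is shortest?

Leg distances:
T1→T2: 42.5 mi
T2→T3: 20.1 mi
T3→T4: 96.6 mi
T4→T5: 87.6 mi
T5→T6: 63.1 mi
The shortest leg is T2–T3 at 20.1 mi.

T2–T3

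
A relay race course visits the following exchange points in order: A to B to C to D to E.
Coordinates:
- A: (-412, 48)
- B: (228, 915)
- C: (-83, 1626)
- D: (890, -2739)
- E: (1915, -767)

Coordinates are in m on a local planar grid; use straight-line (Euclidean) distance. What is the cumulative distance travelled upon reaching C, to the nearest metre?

Leg distances:
A→B: 1077.6 m  (cumulative 1077.6 m)
B→C: 776.0 m  (cumulative 1853.7 m)
Cumulative distance at C ≈ 1854 m.

1854 m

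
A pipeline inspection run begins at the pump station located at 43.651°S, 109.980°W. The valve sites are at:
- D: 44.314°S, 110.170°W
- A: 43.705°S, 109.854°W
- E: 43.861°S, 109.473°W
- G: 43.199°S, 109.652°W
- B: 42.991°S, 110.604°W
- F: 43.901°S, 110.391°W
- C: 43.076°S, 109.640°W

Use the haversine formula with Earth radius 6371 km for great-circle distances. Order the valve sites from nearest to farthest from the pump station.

Distances from the pump station:
A 43.705°S, 109.854°W: 11.8 km
F 43.901°S, 110.391°W: 43.1 km
E 43.861°S, 109.473°W: 46.9 km
G 43.199°S, 109.652°W: 56.8 km
C 43.076°S, 109.640°W: 69.6 km
D 44.314°S, 110.170°W: 75.3 km
B 42.991°S, 110.604°W: 89.1 km

A, F, E, G, C, D, B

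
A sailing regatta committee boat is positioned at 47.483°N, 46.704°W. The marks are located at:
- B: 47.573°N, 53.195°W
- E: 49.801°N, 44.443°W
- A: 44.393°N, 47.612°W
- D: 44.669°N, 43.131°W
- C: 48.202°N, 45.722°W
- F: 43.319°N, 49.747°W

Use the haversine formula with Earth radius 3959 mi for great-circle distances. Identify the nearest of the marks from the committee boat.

C

Distances from the committee boat (47.483°N, 46.704°W):
C: 67.4 mi
E: 190.5 mi
A: 217.9 mi
D: 259.1 mi
B: 302.8 mi
F: 323.3 mi
The nearest is C at 67.4 mi.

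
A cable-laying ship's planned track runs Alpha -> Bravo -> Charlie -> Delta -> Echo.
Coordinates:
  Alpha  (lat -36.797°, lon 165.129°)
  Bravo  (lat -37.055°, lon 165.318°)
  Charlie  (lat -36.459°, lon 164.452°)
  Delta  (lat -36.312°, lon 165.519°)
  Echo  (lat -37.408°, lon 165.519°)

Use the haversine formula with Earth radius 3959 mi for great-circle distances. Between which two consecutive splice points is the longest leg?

Delta–Echo

Leg distances:
Alpha→Bravo: 20.7 mi
Bravo→Charlie: 63.2 mi
Charlie→Delta: 60.2 mi
Delta→Echo: 75.7 mi
The longest leg is Delta–Echo at 75.7 mi.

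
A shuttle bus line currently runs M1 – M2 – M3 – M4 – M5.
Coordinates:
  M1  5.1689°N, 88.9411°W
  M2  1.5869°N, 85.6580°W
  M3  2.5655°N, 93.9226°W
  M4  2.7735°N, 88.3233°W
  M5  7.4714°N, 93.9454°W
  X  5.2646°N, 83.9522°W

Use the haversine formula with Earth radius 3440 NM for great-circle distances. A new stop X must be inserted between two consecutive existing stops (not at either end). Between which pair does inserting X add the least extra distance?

Added distance for inserting X between each consecutive pair:
M1–M2: 250.2 NM
M2–M3: 362.7 NM
M3–M4: 584.2 NM
M4–M5: 473.5 NM
Smallest added distance is 250.2 NM, inserting between M1 and M2.

between M1 and M2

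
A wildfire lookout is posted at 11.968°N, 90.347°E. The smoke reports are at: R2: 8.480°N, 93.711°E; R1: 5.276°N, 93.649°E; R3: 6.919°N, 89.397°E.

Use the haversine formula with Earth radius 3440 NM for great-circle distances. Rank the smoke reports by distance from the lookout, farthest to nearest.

R1, R3, R2

Computing each great-circle distance from 11.968°N, 90.347°E:
R1 5.276°N, 93.649°E: 447.0 NM
R3 6.919°N, 89.397°E: 308.3 NM
R2 8.480°N, 93.711°E: 288.7 NM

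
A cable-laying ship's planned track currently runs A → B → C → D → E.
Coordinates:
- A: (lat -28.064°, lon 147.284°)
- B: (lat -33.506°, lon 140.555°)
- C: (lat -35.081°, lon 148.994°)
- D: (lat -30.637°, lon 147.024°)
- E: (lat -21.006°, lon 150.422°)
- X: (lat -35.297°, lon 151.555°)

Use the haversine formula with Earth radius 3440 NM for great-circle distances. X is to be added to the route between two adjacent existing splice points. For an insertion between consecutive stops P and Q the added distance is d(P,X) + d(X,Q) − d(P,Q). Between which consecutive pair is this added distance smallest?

between C and D

Added distance for inserting X between each consecutive pair:
A–B: 564.5 NM
B–C: 252.4 NM
C–D: 202.6 NM
D–E: 614.5 NM
Smallest added distance is 202.6 NM, inserting between C and D.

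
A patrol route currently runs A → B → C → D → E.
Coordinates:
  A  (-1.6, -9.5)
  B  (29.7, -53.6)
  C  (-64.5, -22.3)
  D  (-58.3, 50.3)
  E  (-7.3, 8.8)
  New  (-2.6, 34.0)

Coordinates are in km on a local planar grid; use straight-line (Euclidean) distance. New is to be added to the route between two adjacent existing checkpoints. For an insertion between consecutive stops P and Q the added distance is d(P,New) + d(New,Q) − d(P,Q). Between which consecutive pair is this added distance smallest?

between D and E

Added distance for inserting New between each consecutive pair:
A–B: 82.8 km
B–C: 77.8 km
C–D: 68.8 km
D–E: 17.9 km
Smallest added distance is 17.9 km, inserting between D and E.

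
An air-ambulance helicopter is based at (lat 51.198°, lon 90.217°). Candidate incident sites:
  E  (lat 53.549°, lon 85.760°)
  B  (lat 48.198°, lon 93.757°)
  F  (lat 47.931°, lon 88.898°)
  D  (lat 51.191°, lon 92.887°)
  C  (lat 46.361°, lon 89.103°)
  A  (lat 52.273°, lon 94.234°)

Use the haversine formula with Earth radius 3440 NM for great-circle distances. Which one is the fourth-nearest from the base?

E

Distance to each, sorted:
D: 100.5 NM
A: 162.7 NM
F: 202.8 NM
E: 215.8 NM
B: 226.5 NM
C: 293.7 NM
The fourth-nearest is E at 215.8 NM.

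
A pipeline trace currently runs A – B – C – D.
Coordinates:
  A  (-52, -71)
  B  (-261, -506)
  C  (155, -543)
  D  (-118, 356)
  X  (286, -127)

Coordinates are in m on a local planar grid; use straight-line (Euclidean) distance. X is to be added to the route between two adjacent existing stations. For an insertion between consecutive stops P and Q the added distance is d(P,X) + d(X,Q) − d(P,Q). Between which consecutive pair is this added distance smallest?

between C and D

Added distance for inserting X between each consecutive pair:
A–B: 525.5 m
B–C: 684.0 m
C–D: 126.3 m
Smallest added distance is 126.3 m, inserting between C and D.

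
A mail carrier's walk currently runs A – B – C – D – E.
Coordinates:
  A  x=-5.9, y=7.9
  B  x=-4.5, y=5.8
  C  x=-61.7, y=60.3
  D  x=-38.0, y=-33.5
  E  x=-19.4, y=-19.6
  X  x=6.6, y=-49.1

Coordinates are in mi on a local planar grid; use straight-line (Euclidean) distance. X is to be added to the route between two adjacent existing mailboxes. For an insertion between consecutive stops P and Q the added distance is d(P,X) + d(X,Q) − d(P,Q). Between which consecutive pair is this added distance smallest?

between D and E

Added distance for inserting X between each consecutive pair:
A–B: 111.8 mi
B–C: 106.0 mi
C–D: 79.5 mi
D–E: 63.4 mi
Smallest added distance is 63.4 mi, inserting between D and E.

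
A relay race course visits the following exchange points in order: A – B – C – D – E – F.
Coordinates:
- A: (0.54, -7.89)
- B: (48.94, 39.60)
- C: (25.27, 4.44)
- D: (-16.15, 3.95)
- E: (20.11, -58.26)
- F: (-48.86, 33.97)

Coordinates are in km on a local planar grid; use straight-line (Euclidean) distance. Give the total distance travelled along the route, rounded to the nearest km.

Leg distances:
A→B: 67.8 km  (cumulative 67.8 km)
B→C: 42.4 km  (cumulative 110.2 km)
C→D: 41.4 km  (cumulative 151.6 km)
D→E: 72.0 km  (cumulative 223.6 km)
E→F: 115.2 km  (cumulative 338.8 km)
Total route length ≈ 339 km.

339 km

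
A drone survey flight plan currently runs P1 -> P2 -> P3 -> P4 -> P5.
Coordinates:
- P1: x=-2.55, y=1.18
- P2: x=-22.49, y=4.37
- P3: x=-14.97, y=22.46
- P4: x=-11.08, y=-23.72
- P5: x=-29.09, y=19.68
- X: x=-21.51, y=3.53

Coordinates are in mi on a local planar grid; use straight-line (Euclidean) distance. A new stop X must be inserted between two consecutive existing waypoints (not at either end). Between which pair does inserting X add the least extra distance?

between P4 and P5

Added distance for inserting X between each consecutive pair:
P1–P2: 0.2 mi
P2–P3: 1.7 mi
P3–P4: 2.9 mi
P4–P5: 0.0 mi
Smallest added distance is 0.0 mi, inserting between P4 and P5.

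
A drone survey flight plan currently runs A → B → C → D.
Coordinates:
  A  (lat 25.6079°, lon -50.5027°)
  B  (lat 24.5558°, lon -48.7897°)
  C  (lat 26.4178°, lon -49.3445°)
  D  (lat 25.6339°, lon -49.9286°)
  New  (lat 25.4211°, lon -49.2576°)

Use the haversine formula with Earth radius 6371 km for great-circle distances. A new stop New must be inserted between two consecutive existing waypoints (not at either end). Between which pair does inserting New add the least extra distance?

Added distance for inserting New between each consecutive pair:
A–B: 25.4 km
B–C: 3.9 km
C–D: 77.6 km
Smallest added distance is 3.9 km, inserting between B and C.

between B and C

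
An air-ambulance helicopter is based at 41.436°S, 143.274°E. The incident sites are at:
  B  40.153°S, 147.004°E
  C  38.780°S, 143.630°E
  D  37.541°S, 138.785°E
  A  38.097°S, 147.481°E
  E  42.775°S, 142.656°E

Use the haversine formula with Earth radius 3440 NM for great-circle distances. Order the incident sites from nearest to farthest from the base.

E, C, B, A, D

Distances from the base:
E 42.775°S, 142.656°E: 85.0 NM
C 38.780°S, 143.630°E: 160.3 NM
B 40.153°S, 147.004°E: 186.2 NM
A 38.097°S, 147.481°E: 279.0 NM
D 37.541°S, 138.785°E: 312.9 NM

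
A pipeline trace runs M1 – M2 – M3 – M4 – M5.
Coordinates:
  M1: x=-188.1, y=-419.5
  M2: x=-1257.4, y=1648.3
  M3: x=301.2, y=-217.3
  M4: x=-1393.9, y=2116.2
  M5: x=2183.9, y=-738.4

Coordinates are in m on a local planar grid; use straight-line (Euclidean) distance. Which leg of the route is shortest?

M1–M2

Leg distances:
M1→M2: 2327.9 m
M2→M3: 2431.0 m
M3→M4: 2884.2 m
M4→M5: 4577.1 m
The shortest leg is M1–M2 at 2327.9 m.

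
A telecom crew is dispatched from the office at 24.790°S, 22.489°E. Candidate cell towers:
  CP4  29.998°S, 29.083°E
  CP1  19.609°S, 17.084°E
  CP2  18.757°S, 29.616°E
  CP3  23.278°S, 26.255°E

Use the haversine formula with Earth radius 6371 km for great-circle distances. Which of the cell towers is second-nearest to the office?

Distance to each, sorted:
CP3: 417.8 km
CP1: 800.7 km
CP4: 870.9 km
CP2: 995.4 km
The second-nearest is CP1 at 800.7 km.

CP1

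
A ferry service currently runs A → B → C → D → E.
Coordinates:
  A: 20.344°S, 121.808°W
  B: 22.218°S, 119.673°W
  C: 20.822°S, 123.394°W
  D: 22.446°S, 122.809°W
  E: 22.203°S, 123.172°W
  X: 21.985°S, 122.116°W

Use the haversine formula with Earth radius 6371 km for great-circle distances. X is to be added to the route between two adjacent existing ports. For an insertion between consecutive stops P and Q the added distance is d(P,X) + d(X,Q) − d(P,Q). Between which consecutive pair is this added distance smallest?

Added distance for inserting X between each consecutive pair:
A–B: 134.4 km
B–C: 23.0 km
C–D: 82.4 km
D–E: 153.2 km
Smallest added distance is 23.0 km, inserting between B and C.

between B and C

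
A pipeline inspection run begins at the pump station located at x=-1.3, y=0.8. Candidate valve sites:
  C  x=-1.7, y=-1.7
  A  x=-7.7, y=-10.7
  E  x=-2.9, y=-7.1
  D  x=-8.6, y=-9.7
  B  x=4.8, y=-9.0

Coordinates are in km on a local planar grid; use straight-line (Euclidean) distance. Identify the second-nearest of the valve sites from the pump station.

E

Distance to each, sorted:
C: 2.5 km
E: 8.1 km
B: 11.5 km
D: 12.8 km
A: 13.2 km
The second-nearest is E at 8.1 km.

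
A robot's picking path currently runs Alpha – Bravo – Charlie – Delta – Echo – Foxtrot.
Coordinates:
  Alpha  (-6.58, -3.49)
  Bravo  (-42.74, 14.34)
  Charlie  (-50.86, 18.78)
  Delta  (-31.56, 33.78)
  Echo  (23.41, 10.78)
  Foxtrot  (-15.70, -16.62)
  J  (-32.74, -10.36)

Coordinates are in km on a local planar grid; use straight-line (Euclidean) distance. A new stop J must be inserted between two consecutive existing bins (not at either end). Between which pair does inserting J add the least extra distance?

between Alpha and Bravo

Added distance for inserting J between each consecutive pair:
Alpha–Bravo: 13.4 km
Bravo–Charlie: 51.7 km
Charlie–Delta: 54.0 km
Delta–Echo: 44.6 km
Echo–Foxtrot: 30.4 km
Smallest added distance is 13.4 km, inserting between Alpha and Bravo.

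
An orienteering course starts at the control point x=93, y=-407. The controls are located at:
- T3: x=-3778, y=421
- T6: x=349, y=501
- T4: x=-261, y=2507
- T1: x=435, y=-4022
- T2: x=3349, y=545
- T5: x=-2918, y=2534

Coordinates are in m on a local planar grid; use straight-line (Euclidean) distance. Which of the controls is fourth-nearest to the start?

T1

Distances from the start (x=93, y=-407):
T6: 943.4 m
T4: 2935.4 m
T2: 3392.3 m
T1: 3631.1 m
T3: 3958.6 m
T5: 4209.0 m
The fourth-nearest is T1 at 3631.1 m.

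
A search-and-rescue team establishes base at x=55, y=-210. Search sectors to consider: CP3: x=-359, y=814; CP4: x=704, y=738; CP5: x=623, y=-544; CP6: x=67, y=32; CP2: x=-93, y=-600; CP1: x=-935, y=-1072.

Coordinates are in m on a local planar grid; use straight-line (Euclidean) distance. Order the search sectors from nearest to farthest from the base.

CP6, CP2, CP5, CP3, CP4, CP1

Distances from the base:
CP6 x=67, y=32: 242.3 m
CP2 x=-93, y=-600: 417.1 m
CP5 x=623, y=-544: 658.9 m
CP3 x=-359, y=814: 1104.5 m
CP4 x=704, y=738: 1148.9 m
CP1 x=-935, y=-1072: 1312.7 m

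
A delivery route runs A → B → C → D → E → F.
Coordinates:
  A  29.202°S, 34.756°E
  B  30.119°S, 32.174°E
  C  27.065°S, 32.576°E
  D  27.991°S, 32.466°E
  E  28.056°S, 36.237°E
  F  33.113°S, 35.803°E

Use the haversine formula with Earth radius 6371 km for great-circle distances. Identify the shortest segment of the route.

Leg distances:
A→B: 269.5 km
B→C: 341.8 km
C→D: 103.5 km
D→E: 370.2 km
E→F: 563.8 km
The shortest leg is C–D at 103.5 km.

C–D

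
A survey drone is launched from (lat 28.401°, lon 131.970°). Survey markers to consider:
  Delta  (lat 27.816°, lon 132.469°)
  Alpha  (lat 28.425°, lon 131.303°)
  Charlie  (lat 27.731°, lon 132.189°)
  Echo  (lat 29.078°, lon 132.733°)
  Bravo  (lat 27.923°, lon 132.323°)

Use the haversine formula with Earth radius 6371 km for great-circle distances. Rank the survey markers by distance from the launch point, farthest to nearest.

Echo, Delta, Charlie, Alpha, Bravo

Distance from the launch point at (lat 28.401°, lon 131.970°) to each:
Echo (lat 29.078°, lon 132.733°): 105.8 km
Delta (lat 27.816°, lon 132.469°): 81.4 km
Charlie (lat 27.731°, lon 132.189°): 77.5 km
Alpha (lat 28.425°, lon 131.303°): 65.3 km
Bravo (lat 27.923°, lon 132.323°): 63.4 km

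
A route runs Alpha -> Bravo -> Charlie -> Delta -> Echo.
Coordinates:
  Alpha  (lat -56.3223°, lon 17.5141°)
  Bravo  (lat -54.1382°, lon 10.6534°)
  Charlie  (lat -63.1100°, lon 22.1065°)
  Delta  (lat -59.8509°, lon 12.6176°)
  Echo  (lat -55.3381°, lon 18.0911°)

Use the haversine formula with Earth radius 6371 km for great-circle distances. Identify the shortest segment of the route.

Alpha–Bravo

Leg distances:
Alpha→Bravo: 497.9 km
Bravo→Charlie: 1194.0 km
Charlie→Delta: 619.6 km
Delta→Echo: 598.1 km
The shortest leg is Alpha–Bravo at 497.9 km.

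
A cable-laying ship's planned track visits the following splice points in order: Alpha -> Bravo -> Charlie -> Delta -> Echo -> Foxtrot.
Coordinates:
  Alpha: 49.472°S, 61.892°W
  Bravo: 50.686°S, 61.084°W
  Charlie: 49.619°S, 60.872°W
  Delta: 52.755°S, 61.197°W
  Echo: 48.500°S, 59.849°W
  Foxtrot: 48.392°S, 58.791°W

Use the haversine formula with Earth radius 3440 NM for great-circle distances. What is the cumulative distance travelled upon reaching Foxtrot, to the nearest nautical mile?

636 NM

Leg distances:
Alpha→Bravo: 79.3 NM  (cumulative 79.3 NM)
Bravo→Charlie: 64.6 NM  (cumulative 143.8 NM)
Charlie→Delta: 188.7 NM  (cumulative 332.5 NM)
Delta→Echo: 260.6 NM  (cumulative 593.1 NM)
Echo→Foxtrot: 42.6 NM  (cumulative 635.7 NM)
Cumulative distance at Foxtrot ≈ 636 NM.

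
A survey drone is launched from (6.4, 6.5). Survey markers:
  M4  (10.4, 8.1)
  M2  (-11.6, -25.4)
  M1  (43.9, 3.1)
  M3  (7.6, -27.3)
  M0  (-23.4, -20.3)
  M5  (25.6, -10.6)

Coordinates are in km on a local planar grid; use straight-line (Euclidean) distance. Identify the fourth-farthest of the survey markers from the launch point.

Distances from the launch point ((6.4, 6.5)):
M0: 40.1 km
M1: 37.7 km
M2: 36.6 km
M3: 33.8 km
M5: 25.7 km
M4: 4.3 km
The fourth-farthest is M3 at 33.8 km.

M3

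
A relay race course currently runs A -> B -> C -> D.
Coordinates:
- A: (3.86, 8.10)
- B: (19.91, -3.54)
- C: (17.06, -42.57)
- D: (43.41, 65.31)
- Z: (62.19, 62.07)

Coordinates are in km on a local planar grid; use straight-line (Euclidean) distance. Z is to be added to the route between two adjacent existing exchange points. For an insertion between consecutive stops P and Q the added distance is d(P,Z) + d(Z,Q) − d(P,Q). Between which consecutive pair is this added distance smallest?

between C and D

Added distance for inserting Z between each consecutive pair:
A–B: 137.7 km
B–C: 152.9 km
C–D: 22.0 km
Smallest added distance is 22.0 km, inserting between C and D.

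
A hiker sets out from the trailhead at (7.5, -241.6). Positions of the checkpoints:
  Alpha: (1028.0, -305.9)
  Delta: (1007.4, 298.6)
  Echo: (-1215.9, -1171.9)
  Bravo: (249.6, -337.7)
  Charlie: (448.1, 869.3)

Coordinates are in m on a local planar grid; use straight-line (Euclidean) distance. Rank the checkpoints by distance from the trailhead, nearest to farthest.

Bravo, Alpha, Delta, Charlie, Echo

Distances from the trailhead:
Bravo (249.6, -337.7): 260.5 m
Alpha (1028.0, -305.9): 1022.5 m
Delta (1007.4, 298.6): 1136.5 m
Charlie (448.1, 869.3): 1195.1 m
Echo (-1215.9, -1171.9): 1536.9 m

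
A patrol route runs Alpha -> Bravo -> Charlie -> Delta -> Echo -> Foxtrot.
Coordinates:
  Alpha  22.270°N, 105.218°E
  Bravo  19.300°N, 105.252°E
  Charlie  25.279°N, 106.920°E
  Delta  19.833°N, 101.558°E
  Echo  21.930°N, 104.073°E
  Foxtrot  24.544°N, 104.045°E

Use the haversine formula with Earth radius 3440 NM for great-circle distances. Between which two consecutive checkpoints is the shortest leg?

Leg distances:
Alpha→Bravo: 178.3 NM
Bravo→Charlie: 370.7 NM
Charlie→Delta: 441.8 NM
Delta→Echo: 189.1 NM
Echo→Foxtrot: 157.0 NM
The shortest leg is Echo–Foxtrot at 157.0 NM.

Echo–Foxtrot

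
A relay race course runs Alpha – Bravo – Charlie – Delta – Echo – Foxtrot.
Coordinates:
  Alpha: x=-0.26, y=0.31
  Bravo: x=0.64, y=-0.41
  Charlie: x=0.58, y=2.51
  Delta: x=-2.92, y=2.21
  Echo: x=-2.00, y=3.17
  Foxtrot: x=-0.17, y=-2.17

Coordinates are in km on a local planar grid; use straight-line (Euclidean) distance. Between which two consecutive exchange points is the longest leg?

Echo–Foxtrot

Leg distances:
Alpha→Bravo: 1.2 km
Bravo→Charlie: 2.9 km
Charlie→Delta: 3.5 km
Delta→Echo: 1.3 km
Echo→Foxtrot: 5.6 km
The longest leg is Echo–Foxtrot at 5.6 km.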